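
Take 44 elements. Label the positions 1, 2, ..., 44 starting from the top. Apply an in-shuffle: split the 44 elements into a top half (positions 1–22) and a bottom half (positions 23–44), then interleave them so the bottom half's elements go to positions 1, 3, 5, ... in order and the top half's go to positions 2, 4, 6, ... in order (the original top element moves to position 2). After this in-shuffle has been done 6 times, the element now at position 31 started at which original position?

Work backwards from position 31, undoing one in-shuffle at a time:
31 ← 38 ← 19 ← 32 ← 16 ← 8 ← 4
So the element now at position 31 started at position 4.

4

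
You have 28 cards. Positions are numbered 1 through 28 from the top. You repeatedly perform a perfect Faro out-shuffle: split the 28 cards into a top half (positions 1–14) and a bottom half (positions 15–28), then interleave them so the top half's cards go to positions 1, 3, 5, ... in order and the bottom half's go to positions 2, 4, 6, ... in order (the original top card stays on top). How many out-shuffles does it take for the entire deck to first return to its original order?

18

The out-shuffle permutes the 28 positions with cycle lengths [1, 1, 2, 6, 18].
Every card is home exactly when every cycle has completed a whole number of laps, i.e. after lcm(1, 2, 6, 18) = 18 out-shuffles.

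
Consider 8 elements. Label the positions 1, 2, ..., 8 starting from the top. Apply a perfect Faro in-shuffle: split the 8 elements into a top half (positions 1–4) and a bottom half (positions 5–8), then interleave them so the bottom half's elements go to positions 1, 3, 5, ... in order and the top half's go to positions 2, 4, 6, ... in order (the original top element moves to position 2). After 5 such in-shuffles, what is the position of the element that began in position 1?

Track the element's position through each in-shuffle:
1 → 2 → 4 → 8 → 7 → 5

5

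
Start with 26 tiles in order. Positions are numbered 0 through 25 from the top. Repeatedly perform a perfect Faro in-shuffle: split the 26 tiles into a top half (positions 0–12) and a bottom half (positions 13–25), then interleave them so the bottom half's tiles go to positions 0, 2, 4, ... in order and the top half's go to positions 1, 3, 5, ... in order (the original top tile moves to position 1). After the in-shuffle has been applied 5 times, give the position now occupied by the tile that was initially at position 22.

Track the tile's position through each in-shuffle:
22 → 18 → 10 → 21 → 16 → 6

6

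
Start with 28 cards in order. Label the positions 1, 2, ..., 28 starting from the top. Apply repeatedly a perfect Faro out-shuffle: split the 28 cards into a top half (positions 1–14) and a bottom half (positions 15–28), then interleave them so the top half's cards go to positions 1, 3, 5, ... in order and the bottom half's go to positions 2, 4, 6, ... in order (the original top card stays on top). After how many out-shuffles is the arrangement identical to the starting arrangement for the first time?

18

The out-shuffle permutes the 28 positions with cycle lengths [1, 1, 2, 6, 18].
Every card is home exactly when every cycle has completed a whole number of laps, i.e. after lcm(1, 2, 6, 18) = 18 out-shuffles.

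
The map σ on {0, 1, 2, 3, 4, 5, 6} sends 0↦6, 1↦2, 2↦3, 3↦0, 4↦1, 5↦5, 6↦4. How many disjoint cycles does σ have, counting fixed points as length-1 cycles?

Cycle decomposition: (0 6 4 1 2 3) (5).
2 cycles.

2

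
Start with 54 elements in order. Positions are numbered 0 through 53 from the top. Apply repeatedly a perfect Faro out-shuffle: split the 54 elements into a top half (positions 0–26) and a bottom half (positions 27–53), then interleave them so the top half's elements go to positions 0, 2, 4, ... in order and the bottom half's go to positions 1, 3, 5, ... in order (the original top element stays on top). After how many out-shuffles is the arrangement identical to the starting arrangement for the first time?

The out-shuffle permutes the 54 positions with cycle lengths [1, 1, 52].
Every element is home exactly when every cycle has completed a whole number of laps, i.e. after lcm(1, 52) = 52 out-shuffles.

52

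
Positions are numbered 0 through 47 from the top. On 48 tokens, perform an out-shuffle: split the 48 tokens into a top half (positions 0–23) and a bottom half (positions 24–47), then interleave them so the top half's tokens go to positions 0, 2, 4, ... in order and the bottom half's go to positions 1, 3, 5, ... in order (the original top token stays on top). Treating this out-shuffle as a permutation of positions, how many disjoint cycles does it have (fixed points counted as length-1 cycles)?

Trace each unvisited position around until it returns:
(0) (1 2 4 8 16 32 ... len 23) (5 10 20 40 33 19 ... len 23) (47)
4 cycles in total.

4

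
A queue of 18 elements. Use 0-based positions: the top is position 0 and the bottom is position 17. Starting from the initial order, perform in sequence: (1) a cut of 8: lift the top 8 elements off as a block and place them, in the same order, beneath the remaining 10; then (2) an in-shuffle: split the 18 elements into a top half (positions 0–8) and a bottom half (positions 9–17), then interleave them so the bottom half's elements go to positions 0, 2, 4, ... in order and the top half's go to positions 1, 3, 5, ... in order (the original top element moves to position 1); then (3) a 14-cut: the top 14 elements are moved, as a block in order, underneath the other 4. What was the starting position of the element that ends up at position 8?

1

Undo the operations in reverse order, starting from position 8:
  undo op 3 (cut 14): 8 ← 4
  undo op 2 (in-shuffle, from bottom half): 4 ← 11
  undo op 1 (cut 8): 11 ← 1
So the element at position 8 came from original position 1.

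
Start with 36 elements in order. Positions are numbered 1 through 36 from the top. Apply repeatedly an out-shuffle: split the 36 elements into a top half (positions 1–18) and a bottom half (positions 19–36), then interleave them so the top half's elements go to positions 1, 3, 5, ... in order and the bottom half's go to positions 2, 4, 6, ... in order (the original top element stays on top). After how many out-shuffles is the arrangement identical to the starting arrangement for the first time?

The out-shuffle permutes the 36 positions with cycle lengths [1, 1, 3, 3, 4, 12, 12].
Every element is home exactly when every cycle has completed a whole number of laps, i.e. after lcm(1, 3, 4, 12) = 12 out-shuffles.

12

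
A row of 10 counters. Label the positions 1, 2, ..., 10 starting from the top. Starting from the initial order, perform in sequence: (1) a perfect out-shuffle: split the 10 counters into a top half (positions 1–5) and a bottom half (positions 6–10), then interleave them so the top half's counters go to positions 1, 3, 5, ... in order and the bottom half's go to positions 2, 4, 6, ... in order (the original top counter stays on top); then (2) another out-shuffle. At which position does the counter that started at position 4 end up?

4

Track the counter from position 4 forward through each operation:
  after op 1 (out-shuffle): 4 → 7
  after op 2 (out-shuffle): 7 → 4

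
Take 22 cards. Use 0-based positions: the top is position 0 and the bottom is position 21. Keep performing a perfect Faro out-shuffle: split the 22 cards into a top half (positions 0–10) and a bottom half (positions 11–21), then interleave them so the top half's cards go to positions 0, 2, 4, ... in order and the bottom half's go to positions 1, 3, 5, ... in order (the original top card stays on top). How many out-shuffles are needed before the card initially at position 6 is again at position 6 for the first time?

3

Follow position 6 under repeated out-shuffles:
6 → 12 → 3 → 6
It first returns after 3 out-shuffles.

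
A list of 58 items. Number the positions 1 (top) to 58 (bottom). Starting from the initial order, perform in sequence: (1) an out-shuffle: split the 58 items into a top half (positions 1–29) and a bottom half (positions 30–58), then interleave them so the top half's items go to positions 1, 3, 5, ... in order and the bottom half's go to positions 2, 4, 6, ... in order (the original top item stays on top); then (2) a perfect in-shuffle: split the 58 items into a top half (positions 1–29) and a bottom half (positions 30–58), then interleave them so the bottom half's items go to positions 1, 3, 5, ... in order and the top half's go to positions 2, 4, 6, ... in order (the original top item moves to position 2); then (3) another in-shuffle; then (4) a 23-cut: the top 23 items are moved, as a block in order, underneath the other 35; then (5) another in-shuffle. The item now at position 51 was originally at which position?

3

Undo the operations in reverse order, starting from position 51:
  undo op 5 (in-shuffle, from bottom half): 51 ← 55
  undo op 4 (cut 23): 55 ← 20
  undo op 3 (in-shuffle, from top half): 20 ← 10
  undo op 2 (in-shuffle, from top half): 10 ← 5
  undo op 1 (out-shuffle, from top half): 5 ← 3
So the item at position 51 came from original position 3.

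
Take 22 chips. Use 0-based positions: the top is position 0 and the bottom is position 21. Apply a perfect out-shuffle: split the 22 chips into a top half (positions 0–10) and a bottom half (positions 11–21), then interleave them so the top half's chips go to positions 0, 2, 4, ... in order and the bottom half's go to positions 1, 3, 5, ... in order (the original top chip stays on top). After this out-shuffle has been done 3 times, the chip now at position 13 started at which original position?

20

Work backwards from position 13, undoing one out-shuffle at a time:
13 ← 17 ← 19 ← 20
So the chip now at position 13 started at position 20.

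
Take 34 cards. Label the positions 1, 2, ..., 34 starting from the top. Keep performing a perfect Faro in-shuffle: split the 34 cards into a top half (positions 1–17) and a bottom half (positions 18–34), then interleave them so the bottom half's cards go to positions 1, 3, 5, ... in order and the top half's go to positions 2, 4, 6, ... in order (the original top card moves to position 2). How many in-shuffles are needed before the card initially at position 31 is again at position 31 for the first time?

Follow position 31 under repeated in-shuffles:
31 → 27 → 19 → 3 → 6 → 12 → 24 → 13 → 26 → 17 → 34 → 33 → 31
It first returns after 12 in-shuffles.

12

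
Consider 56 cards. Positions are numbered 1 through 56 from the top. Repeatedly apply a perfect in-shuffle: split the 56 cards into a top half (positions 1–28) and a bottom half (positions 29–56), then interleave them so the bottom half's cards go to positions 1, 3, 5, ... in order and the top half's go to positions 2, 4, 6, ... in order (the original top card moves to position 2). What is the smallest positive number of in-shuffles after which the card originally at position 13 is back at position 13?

Follow position 13 under repeated in-shuffles:
13 → 26 → 52 → 47 → 37 → 17 → 34 → 11 → 22 → 44 → 31 → 5 → 10 → 20 → 40 → 23 → 46 → 35 → 13
It first returns after 18 in-shuffles.

18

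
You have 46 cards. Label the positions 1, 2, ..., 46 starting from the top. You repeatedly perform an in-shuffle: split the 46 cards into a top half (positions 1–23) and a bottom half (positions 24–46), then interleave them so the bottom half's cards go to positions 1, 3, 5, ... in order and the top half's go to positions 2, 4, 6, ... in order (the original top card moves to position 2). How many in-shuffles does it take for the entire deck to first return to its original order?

23

The in-shuffle permutes the 46 positions with cycle lengths [23, 23].
Every card is home exactly when every cycle has completed a whole number of laps, i.e. after lcm(23) = 23 in-shuffles.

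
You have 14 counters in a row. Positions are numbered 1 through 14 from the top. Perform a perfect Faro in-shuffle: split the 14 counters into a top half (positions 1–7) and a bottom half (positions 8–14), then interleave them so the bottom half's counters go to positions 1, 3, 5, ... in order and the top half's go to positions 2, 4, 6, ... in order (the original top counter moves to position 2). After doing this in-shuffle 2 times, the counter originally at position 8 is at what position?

Track the counter's position through each in-shuffle:
8 → 1 → 2

2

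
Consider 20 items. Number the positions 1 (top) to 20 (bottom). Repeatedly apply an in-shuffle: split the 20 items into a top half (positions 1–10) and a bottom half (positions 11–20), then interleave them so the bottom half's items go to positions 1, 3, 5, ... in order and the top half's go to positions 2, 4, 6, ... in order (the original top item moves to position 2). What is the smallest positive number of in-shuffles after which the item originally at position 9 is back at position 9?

Follow position 9 under repeated in-shuffles:
9 → 18 → 15 → 9
It first returns after 3 in-shuffles.

3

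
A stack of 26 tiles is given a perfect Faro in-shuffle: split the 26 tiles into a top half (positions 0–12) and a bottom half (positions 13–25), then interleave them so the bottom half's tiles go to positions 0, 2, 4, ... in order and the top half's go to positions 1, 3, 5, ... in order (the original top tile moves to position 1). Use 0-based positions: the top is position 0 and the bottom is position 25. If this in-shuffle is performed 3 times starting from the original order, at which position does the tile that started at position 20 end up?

5

Track the tile's position through each in-shuffle:
20 → 14 → 2 → 5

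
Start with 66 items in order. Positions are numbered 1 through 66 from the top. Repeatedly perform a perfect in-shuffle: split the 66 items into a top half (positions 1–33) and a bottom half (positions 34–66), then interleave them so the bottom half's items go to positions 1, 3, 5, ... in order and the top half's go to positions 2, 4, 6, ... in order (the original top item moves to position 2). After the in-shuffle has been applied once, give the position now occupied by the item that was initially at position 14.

Track the item's position through each in-shuffle:
14 → 28

28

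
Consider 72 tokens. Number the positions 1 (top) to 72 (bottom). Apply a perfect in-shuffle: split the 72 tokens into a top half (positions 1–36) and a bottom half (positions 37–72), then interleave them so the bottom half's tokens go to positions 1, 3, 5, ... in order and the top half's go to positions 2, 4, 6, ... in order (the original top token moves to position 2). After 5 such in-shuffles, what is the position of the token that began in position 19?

Track the token's position through each in-shuffle:
19 → 38 → 3 → 6 → 12 → 24

24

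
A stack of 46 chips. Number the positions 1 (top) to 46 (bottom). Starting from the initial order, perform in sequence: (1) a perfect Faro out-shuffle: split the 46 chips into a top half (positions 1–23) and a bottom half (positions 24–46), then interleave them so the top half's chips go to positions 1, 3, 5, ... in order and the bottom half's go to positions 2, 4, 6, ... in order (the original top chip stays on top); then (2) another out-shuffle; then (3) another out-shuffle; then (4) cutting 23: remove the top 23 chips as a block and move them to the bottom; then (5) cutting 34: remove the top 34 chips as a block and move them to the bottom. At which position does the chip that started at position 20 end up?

7

Track the chip from position 20 forward through each operation:
  after op 1 (out-shuffle): 20 → 39
  after op 2 (out-shuffle): 39 → 32
  after op 3 (out-shuffle): 32 → 18
  after op 4 (cut 23): 18 → 41
  after op 5 (cut 34): 41 → 7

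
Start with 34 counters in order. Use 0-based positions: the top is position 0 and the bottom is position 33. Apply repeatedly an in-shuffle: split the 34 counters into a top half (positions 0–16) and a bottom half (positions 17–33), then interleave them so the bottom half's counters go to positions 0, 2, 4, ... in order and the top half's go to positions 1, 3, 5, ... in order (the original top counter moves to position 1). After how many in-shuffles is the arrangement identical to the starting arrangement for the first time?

The in-shuffle permutes the 34 positions with cycle lengths [3, 3, 4, 12, 12].
Every counter is home exactly when every cycle has completed a whole number of laps, i.e. after lcm(3, 4, 12) = 12 in-shuffles.

12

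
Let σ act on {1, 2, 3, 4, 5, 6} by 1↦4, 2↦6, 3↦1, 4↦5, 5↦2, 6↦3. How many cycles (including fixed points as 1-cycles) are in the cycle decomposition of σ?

1

Cycle decomposition: (1 4 5 2 6 3).
1 cycle.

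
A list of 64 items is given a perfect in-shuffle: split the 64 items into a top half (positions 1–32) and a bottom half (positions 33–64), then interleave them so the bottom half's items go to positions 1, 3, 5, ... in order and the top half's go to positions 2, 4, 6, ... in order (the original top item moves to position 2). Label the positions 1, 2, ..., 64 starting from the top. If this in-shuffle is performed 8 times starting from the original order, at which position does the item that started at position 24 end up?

34

Track the item's position through each in-shuffle:
24 → 48 → 31 → 62 → 59 → 53 → 41 → 17 → 34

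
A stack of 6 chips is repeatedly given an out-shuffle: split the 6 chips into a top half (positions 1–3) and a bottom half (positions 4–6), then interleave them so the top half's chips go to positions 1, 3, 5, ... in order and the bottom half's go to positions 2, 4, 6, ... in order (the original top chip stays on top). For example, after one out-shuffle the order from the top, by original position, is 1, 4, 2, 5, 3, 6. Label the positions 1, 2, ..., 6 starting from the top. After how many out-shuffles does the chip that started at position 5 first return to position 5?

4

Follow position 5 under repeated out-shuffles:
5 → 4 → 2 → 3 → 5
It first returns after 4 out-shuffles.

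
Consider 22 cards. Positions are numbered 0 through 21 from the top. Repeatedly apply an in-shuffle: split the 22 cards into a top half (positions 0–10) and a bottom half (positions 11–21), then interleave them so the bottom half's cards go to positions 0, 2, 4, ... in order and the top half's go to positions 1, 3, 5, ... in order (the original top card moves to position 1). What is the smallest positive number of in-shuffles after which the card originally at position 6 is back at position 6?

Follow position 6 under repeated in-shuffles:
6 → 13 → 4 → 9 → 19 → 16 → 10 → 21 → 20 → 18 → 14 → 6
It first returns after 11 in-shuffles.

11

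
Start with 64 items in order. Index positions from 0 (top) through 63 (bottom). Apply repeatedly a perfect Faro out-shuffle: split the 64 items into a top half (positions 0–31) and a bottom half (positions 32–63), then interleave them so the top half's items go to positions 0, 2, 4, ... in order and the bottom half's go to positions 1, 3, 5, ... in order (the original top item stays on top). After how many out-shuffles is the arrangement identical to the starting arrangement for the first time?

6

The out-shuffle permutes the 64 positions with cycle lengths [1, 1, 2, 3, 3, 6, 6, 6, 6, 6, 6, 6, 6, 6].
Every item is home exactly when every cycle has completed a whole number of laps, i.e. after lcm(1, 2, 3, 6) = 6 out-shuffles.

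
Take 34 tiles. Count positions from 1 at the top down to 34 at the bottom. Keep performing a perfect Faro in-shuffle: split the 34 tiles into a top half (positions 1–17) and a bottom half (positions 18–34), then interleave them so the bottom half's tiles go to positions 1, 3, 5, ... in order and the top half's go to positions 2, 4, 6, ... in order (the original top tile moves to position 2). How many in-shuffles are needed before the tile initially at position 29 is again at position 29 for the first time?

12

Follow position 29 under repeated in-shuffles:
29 → 23 → 11 → 22 → 9 → 18 → 1 → 2 → 4 → 8 → 16 → 32 → 29
It first returns after 12 in-shuffles.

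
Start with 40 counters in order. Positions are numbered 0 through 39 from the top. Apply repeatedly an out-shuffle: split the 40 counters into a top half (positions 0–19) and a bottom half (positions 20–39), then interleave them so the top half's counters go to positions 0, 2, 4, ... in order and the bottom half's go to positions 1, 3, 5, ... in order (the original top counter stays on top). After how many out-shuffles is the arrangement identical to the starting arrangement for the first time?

The out-shuffle permutes the 40 positions with cycle lengths [1, 1, 2, 12, 12, 12].
Every counter is home exactly when every cycle has completed a whole number of laps, i.e. after lcm(1, 2, 12) = 12 out-shuffles.

12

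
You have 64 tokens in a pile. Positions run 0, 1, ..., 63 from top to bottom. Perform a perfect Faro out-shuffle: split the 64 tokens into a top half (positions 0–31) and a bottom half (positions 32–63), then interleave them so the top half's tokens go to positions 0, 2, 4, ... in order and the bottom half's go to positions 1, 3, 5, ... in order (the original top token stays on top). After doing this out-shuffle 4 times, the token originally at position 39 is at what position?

57

Track the token's position through each out-shuffle:
39 → 15 → 30 → 60 → 57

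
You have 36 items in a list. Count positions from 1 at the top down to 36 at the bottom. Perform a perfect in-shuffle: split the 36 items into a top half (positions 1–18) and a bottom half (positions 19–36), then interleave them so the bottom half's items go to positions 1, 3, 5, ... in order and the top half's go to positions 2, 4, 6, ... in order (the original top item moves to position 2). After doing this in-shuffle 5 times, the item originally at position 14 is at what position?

4

Track the item's position through each in-shuffle:
14 → 28 → 19 → 1 → 2 → 4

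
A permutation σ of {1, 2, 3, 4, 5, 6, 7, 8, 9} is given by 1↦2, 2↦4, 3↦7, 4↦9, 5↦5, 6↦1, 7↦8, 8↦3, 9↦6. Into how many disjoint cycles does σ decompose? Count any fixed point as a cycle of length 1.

Cycle decomposition: (1 2 4 9 6) (3 7 8) (5).
3 cycles.

3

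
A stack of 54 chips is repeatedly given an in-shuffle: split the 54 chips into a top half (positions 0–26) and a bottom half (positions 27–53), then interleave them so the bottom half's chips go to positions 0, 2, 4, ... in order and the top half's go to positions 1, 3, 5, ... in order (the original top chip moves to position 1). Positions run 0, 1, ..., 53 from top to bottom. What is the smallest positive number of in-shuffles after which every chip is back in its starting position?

20

The in-shuffle permutes the 54 positions with cycle lengths [4, 10, 20, 20].
Every chip is home exactly when every cycle has completed a whole number of laps, i.e. after lcm(4, 10, 20) = 20 in-shuffles.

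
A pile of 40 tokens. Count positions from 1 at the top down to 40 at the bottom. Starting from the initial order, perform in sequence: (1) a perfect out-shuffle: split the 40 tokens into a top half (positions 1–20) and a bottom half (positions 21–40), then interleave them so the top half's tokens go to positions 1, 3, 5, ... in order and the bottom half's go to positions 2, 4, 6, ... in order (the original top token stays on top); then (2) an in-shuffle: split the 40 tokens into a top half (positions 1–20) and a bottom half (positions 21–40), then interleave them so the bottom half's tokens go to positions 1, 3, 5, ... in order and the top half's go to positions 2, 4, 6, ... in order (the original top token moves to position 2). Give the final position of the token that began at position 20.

37

Track the token from position 20 forward through each operation:
  after op 1 (out-shuffle): 20 → 39
  after op 2 (in-shuffle): 39 → 37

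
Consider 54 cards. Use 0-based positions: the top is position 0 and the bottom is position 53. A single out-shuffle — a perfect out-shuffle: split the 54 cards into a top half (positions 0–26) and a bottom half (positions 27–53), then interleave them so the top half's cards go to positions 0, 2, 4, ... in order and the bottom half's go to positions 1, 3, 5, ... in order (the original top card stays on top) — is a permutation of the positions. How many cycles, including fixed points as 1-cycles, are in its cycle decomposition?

Trace each unvisited position around until it returns:
(0) (1 2 4 8 16 32 ... len 52) (53)
3 cycles in total.

3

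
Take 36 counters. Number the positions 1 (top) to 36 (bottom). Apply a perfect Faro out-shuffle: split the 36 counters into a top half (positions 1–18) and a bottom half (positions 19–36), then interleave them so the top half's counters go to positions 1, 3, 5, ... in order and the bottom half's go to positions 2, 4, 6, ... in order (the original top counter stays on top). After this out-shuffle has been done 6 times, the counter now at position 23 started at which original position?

9

Work backwards from position 23, undoing one out-shuffle at a time:
23 ← 12 ← 24 ← 30 ← 33 ← 17 ← 9
So the counter now at position 23 started at position 9.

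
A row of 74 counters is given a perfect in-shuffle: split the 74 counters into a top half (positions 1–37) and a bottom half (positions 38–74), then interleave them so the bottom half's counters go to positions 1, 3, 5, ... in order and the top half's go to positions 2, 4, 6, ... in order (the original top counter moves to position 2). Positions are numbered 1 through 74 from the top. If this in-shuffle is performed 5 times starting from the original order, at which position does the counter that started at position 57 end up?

24

Track the counter's position through each in-shuffle:
57 → 39 → 3 → 6 → 12 → 24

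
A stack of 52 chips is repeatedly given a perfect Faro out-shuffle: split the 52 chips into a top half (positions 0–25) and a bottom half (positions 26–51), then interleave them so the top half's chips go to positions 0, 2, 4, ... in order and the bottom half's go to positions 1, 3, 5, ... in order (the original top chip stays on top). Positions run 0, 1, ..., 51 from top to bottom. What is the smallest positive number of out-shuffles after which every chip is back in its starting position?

8

The out-shuffle permutes the 52 positions with cycle lengths [1, 1, 2, 8, 8, 8, 8, 8, 8].
Every chip is home exactly when every cycle has completed a whole number of laps, i.e. after lcm(1, 2, 8) = 8 out-shuffles.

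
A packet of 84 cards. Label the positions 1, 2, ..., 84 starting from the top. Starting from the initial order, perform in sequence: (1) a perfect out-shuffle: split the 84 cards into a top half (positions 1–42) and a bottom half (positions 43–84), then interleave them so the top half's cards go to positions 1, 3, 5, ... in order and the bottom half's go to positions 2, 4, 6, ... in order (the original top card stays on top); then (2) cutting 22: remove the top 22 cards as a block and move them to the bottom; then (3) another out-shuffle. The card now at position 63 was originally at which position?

Undo the operations in reverse order, starting from position 63:
  undo op 3 (out-shuffle, from top half): 63 ← 32
  undo op 2 (cut 22): 32 ← 54
  undo op 1 (out-shuffle, from bottom half): 54 ← 69
So the card at position 63 came from original position 69.

69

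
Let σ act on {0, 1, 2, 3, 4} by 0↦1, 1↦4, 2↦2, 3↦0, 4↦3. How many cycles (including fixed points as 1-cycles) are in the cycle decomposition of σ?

Cycle decomposition: (0 1 4 3) (2).
2 cycles.

2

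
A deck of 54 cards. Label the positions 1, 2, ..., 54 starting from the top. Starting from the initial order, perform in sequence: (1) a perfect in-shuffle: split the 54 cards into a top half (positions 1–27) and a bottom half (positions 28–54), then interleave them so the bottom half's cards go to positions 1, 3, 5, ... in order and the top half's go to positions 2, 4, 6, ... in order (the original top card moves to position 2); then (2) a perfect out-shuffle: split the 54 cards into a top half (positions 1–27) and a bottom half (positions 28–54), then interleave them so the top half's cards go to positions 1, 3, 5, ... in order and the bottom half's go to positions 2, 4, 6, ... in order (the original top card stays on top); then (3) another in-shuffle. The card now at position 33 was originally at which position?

Undo the operations in reverse order, starting from position 33:
  undo op 3 (in-shuffle, from bottom half): 33 ← 44
  undo op 2 (out-shuffle, from bottom half): 44 ← 49
  undo op 1 (in-shuffle, from bottom half): 49 ← 52
So the card at position 33 came from original position 52.

52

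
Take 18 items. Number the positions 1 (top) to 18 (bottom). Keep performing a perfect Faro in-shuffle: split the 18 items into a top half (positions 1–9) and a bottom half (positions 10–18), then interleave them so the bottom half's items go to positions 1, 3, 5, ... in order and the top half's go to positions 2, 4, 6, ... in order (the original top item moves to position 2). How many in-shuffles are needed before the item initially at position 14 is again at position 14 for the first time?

18

Follow position 14 under repeated in-shuffles:
14 → 9 → 18 → 17 → 15 → 11 → 3 → 6 → 12 → 5 → 10 → 1 → 2 → 4 → 8 → 16 → 13 → 7 → 14
It first returns after 18 in-shuffles.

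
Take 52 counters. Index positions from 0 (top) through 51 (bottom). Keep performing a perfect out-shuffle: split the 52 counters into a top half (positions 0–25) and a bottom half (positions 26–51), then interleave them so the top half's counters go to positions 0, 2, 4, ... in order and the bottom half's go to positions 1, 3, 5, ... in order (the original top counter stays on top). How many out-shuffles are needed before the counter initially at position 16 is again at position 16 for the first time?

8

Follow position 16 under repeated out-shuffles:
16 → 32 → 13 → 26 → 1 → 2 → 4 → 8 → 16
It first returns after 8 out-shuffles.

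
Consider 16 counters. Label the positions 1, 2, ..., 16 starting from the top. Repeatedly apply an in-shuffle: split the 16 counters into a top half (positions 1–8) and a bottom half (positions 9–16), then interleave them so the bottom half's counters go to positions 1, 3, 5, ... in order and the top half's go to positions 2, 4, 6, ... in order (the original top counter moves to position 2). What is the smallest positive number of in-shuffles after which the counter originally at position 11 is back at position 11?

Follow position 11 under repeated in-shuffles:
11 → 5 → 10 → 3 → 6 → 12 → 7 → 14 → 11
It first returns after 8 in-shuffles.

8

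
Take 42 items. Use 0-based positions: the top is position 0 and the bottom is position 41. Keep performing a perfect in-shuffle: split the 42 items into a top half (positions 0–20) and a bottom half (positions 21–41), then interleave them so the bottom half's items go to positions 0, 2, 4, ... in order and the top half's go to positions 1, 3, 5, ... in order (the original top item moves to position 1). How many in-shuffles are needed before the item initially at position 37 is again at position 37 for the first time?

14

Follow position 37 under repeated in-shuffles:
37 → 32 → 22 → 2 → 5 → 11 → 23 → 4 → 9 → 19 → 39 → 36 → 30 → 18 → 37
It first returns after 14 in-shuffles.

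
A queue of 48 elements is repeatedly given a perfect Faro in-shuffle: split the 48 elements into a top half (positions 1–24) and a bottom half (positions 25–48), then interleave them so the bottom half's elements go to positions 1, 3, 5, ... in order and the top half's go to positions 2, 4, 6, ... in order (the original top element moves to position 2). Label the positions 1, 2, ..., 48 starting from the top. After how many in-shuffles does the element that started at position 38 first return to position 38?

21

Follow position 38 under repeated in-shuffles:
38 → 27 → 5 → 10 → 20 → 40 → 31 → 13 → ... → 38 (length 21)
It first returns after 21 in-shuffles.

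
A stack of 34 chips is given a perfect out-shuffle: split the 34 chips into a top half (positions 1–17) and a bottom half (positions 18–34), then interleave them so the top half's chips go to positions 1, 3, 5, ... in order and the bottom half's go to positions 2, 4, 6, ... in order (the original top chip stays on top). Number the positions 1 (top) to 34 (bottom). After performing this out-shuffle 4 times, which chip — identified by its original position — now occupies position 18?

33

Work backwards from position 18, undoing one out-shuffle at a time:
18 ← 26 ← 30 ← 32 ← 33
So the chip now at position 18 started at position 33.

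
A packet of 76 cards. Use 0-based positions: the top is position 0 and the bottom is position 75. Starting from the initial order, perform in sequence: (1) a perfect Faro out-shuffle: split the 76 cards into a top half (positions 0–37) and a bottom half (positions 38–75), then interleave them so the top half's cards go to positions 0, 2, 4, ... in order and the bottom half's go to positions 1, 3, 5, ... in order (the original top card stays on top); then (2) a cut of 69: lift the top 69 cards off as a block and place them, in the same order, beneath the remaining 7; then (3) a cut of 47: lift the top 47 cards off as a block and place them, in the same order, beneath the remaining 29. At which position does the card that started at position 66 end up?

Track the card from position 66 forward through each operation:
  after op 1 (out-shuffle): 66 → 57
  after op 2 (cut 69): 57 → 64
  after op 3 (cut 47): 64 → 17

17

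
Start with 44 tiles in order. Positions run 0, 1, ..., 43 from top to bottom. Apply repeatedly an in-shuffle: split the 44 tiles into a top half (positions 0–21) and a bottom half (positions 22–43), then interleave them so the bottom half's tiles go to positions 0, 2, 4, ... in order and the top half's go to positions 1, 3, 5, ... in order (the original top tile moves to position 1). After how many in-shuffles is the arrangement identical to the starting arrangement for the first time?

The in-shuffle permutes the 44 positions with cycle lengths [2, 4, 4, 4, 6, 12, 12].
Every tile is home exactly when every cycle has completed a whole number of laps, i.e. after lcm(2, 4, 6, 12) = 12 in-shuffles.

12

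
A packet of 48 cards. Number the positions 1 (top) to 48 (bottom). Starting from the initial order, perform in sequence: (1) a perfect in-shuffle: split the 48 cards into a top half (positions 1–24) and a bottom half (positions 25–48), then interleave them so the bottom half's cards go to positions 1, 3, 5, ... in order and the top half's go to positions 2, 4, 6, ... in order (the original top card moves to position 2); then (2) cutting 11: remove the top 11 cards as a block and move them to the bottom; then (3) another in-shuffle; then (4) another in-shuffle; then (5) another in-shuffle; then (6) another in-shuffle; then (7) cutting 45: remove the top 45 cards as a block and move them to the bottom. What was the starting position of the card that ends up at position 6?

26

Undo the operations in reverse order, starting from position 6:
  undo op 7 (cut 45): 6 ← 3
  undo op 6 (in-shuffle, from bottom half): 3 ← 26
  undo op 5 (in-shuffle, from top half): 26 ← 13
  undo op 4 (in-shuffle, from bottom half): 13 ← 31
  undo op 3 (in-shuffle, from bottom half): 31 ← 40
  undo op 2 (cut 11): 40 ← 3
  undo op 1 (in-shuffle, from bottom half): 3 ← 26
So the card at position 6 came from original position 26.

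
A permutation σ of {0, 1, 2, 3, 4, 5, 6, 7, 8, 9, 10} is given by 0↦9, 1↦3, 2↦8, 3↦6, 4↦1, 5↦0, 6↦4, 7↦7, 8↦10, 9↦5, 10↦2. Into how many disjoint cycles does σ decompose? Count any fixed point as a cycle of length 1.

Cycle decomposition: (0 9 5) (1 3 6 4) (2 8 10) (7).
4 cycles.

4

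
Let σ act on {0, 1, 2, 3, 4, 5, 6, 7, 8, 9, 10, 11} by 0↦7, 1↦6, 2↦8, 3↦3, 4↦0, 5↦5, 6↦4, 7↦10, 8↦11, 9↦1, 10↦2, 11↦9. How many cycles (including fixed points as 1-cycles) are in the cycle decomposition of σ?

3

Cycle decomposition: (0 7 10 2 8 11 9 1 6 4) (3) (5).
3 cycles.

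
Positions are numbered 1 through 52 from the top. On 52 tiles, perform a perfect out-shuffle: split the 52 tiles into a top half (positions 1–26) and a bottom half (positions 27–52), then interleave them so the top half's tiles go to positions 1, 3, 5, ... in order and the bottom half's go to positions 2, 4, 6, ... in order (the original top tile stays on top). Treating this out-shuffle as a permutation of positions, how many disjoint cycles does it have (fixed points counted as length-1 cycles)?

9

Trace each unvisited position around until it returns:
(1) (2 3 5 9 17 33 14 27) (4 7 13 25 49 46 40 28) (6 11 21 41 30 8 15 29) (10 19 37 22 43 34 16 31) (12 23 45 38 24 47 42 32) (18 35) (20 39 26 51 50 48 44 36) ... plus 1 more
9 cycles in total.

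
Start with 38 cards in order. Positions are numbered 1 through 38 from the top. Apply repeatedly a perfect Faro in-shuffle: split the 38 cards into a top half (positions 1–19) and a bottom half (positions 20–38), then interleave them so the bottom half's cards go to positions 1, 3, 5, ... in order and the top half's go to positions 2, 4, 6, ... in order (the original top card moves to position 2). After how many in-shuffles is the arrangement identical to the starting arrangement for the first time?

The in-shuffle permutes the 38 positions with cycle lengths [2, 12, 12, 12].
Every card is home exactly when every cycle has completed a whole number of laps, i.e. after lcm(2, 12) = 12 in-shuffles.

12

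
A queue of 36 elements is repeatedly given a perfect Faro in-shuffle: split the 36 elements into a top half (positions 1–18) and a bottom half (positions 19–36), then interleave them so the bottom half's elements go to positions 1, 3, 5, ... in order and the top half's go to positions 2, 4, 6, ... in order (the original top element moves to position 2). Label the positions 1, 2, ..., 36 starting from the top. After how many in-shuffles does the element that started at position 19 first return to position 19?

Follow position 19 under repeated in-shuffles:
19 → 1 → 2 → 4 → 8 → 16 → 32 → 27 → ... → 19 (length 36)
It first returns after 36 in-shuffles.

36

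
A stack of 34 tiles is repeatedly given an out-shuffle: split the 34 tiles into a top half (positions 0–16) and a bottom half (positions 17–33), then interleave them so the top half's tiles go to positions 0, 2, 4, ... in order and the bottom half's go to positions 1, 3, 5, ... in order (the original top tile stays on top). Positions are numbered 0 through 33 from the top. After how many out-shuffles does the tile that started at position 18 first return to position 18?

10

Follow position 18 under repeated out-shuffles:
18 → 3 → 6 → 12 → 24 → 15 → 30 → 27 → 21 → 9 → 18
It first returns after 10 out-shuffles.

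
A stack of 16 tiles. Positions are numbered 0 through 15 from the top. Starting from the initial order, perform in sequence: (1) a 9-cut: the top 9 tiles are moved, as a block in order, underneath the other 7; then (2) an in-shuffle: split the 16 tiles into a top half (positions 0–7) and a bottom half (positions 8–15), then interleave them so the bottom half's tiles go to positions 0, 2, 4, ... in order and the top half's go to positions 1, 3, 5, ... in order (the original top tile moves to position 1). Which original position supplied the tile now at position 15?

0

Undo the operations in reverse order, starting from position 15:
  undo op 2 (in-shuffle, from top half): 15 ← 7
  undo op 1 (cut 9): 7 ← 0
So the tile at position 15 came from original position 0.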